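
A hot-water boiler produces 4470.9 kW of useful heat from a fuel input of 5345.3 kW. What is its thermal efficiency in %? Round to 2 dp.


eta = (4470.9/5345.3)*100 = 83.64 %

83.64 %


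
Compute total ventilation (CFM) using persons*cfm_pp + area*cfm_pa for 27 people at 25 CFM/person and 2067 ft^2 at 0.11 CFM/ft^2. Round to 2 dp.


Total = 27*25 + 2067*0.11 = 902.37 CFM

902.37 CFM


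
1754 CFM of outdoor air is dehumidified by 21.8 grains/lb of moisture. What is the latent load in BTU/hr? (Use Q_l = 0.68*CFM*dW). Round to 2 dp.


Q = 0.68 * 1754 * 21.8 = 26001.30 BTU/hr

26001.30 BTU/hr


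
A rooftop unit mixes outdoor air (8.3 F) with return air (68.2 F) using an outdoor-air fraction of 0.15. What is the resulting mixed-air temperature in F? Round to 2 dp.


T_mix = 0.15*8.3 + 0.85*68.2 = 59.22 F

59.22 F


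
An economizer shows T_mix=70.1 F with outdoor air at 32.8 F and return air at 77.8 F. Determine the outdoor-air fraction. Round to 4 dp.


frac = (70.1 - 77.8) / (32.8 - 77.8) = 0.1711

0.1711


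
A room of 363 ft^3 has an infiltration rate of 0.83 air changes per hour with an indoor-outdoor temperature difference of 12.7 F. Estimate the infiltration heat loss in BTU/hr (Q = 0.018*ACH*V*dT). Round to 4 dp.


Q = 0.018 * 0.83 * 363 * 12.7 = 68.8749 BTU/hr

68.8749 BTU/hr


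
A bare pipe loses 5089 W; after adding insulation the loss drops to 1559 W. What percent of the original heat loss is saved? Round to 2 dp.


Savings = ((5089-1559)/5089)*100 = 69.37 %

69.37 %


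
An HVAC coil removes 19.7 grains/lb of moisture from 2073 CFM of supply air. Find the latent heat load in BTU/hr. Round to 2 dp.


Q = 0.68 * 2073 * 19.7 = 27769.91 BTU/hr

27769.91 BTU/hr


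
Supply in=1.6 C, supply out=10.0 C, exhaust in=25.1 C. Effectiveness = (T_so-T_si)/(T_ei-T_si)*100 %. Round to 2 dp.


eff = (10.0-1.6)/(25.1-1.6)*100 = 35.74 %

35.74 %


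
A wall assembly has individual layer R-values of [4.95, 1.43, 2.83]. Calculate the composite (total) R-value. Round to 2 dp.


R_total = 4.95 + 1.43 + 2.83 = 9.21

9.21


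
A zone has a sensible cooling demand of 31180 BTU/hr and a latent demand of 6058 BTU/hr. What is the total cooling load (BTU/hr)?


Qt = 31180 + 6058 = 37238 BTU/hr

37238 BTU/hr


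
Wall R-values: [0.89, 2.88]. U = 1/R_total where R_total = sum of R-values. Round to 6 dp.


R_total = 0.89 + 2.88 = 3.77
U = 1/3.77 = 0.265252

0.265252


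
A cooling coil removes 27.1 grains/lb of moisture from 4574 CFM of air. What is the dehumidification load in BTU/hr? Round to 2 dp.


Q = 0.68 * 4574 * 27.1 = 84289.67 BTU/hr

84289.67 BTU/hr


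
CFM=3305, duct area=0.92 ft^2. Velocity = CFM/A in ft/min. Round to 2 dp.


V = 3305 / 0.92 = 3592.39 ft/min

3592.39 ft/min


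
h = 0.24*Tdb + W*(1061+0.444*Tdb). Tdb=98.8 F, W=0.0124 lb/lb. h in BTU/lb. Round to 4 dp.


h = 0.24*98.8 + 0.0124*(1061+0.444*98.8) = 37.4124 BTU/lb

37.4124 BTU/lb


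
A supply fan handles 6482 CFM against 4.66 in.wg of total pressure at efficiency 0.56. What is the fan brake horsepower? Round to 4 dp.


BHP = 6482 * 4.66 / (6356 * 0.56) = 8.4864 hp

8.4864 hp


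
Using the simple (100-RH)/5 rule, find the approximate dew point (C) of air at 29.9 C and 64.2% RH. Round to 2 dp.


Td = 29.9 - (100-64.2)/5 = 22.74 C

22.74 C


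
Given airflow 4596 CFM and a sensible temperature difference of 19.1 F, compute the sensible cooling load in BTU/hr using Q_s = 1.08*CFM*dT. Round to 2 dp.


Q = 1.08 * 4596 * 19.1 = 94806.29 BTU/hr

94806.29 BTU/hr


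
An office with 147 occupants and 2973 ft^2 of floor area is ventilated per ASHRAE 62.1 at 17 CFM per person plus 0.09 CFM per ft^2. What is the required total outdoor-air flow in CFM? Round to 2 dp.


Total = 147*17 + 2973*0.09 = 2766.57 CFM

2766.57 CFM


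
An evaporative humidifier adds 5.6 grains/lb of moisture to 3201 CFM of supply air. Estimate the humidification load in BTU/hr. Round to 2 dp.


Q = 0.68 * 3201 * 5.6 = 12189.41 BTU/hr

12189.41 BTU/hr


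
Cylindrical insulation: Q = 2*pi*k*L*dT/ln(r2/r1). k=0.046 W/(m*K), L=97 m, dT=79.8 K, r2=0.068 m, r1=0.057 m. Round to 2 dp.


Q = 2*pi*0.046*97*79.8/ln(0.068/0.057) = 12678.70 W

12678.70 W


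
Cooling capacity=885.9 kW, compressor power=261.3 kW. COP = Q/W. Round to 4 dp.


COP = 885.9 / 261.3 = 3.3904

3.3904


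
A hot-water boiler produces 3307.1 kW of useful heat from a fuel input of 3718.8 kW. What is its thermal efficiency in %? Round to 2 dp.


eta = (3307.1/3718.8)*100 = 88.93 %

88.93 %


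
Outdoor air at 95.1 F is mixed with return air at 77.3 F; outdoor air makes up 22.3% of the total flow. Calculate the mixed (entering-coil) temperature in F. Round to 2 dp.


T_mix = 77.3 + (22.3/100)*(95.1-77.3) = 81.27 F

81.27 F


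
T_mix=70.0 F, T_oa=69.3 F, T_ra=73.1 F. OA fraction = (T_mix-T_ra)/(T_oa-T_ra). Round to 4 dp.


frac = (70.0 - 73.1) / (69.3 - 73.1) = 0.8158

0.8158


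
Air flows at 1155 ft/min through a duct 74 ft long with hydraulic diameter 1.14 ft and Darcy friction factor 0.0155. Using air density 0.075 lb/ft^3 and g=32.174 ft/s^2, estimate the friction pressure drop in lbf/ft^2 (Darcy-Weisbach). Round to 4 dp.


v_fps = 1155/60 = 19.25 ft/s
dp = 0.0155*(74/1.14)*0.075*19.25^2/(2*32.174) = 0.4346 lbf/ft^2

0.4346 lbf/ft^2


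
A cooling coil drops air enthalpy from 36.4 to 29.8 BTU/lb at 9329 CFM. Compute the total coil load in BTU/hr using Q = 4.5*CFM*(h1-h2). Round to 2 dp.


Q = 4.5 * 9329 * (36.4 - 29.8) = 277071.30 BTU/hr

277071.30 BTU/hr


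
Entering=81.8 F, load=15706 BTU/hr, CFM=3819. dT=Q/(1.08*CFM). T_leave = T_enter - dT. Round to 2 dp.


dT = 15706/(1.08*3819) = 3.8080
T_leave = 81.8 - 3.8080 = 77.99 F

77.99 F


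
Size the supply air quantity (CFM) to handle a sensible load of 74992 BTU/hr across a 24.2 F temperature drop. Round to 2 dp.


CFM = 74992 / (1.08 * 24.2) = 2869.30

2869.30 CFM


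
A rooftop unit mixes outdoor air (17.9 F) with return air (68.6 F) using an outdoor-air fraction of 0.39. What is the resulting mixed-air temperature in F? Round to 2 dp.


T_mix = 0.39*17.9 + 0.61*68.6 = 48.83 F

48.83 F


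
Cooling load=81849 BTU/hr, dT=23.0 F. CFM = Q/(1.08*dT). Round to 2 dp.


CFM = 81849 / (1.08 * 23.0) = 3295.05

3295.05 CFM


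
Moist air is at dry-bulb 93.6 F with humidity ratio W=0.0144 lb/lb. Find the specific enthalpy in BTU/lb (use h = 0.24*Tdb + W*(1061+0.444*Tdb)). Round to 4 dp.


h = 0.24*93.6 + 0.0144*(1061+0.444*93.6) = 38.3408 BTU/lb

38.3408 BTU/lb


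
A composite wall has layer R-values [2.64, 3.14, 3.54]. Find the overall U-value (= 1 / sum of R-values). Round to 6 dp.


R_total = 2.64 + 3.14 + 3.54 = 9.32
U = 1/9.32 = 0.107296

0.107296


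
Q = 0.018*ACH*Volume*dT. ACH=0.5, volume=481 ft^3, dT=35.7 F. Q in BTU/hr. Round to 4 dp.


Q = 0.018 * 0.5 * 481 * 35.7 = 154.5453 BTU/hr

154.5453 BTU/hr


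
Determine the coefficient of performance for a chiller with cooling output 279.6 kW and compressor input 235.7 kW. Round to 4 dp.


COP = 279.6 / 235.7 = 1.1863

1.1863


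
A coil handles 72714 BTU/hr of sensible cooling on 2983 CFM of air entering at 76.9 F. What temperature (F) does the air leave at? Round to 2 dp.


dT = 72714/(1.08*2983) = 22.5705
T_leave = 76.9 - 22.5705 = 54.33 F

54.33 F


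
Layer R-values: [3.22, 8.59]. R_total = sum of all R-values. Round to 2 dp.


R_total = 3.22 + 8.59 = 11.81

11.81


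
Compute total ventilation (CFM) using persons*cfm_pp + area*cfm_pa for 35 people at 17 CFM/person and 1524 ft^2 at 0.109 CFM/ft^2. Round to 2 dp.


Total = 35*17 + 1524*0.109 = 761.12 CFM

761.12 CFM


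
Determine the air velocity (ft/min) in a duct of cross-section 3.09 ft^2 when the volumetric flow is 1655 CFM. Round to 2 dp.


V = 1655 / 3.09 = 535.60 ft/min

535.60 ft/min


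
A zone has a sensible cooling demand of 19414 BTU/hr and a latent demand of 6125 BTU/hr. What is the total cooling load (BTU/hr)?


Qt = 19414 + 6125 = 25539 BTU/hr

25539 BTU/hr


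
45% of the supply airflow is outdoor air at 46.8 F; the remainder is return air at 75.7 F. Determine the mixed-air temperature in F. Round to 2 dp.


T_mix = 0.45*46.8 + 0.55*75.7 = 62.70 F

62.70 F


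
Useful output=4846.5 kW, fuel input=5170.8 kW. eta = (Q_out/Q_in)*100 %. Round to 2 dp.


eta = (4846.5/5170.8)*100 = 93.73 %

93.73 %


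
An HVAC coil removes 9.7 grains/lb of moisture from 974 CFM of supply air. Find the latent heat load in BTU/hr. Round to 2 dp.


Q = 0.68 * 974 * 9.7 = 6424.50 BTU/hr

6424.50 BTU/hr


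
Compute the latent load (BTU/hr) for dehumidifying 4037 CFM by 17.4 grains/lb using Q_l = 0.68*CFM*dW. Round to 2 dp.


Q = 0.68 * 4037 * 17.4 = 47765.78 BTU/hr

47765.78 BTU/hr


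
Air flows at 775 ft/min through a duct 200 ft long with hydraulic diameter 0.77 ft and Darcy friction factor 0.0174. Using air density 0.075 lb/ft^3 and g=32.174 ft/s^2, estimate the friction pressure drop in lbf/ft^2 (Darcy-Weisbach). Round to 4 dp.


v_fps = 775/60 = 12.9167 ft/s
dp = 0.0174*(200/0.77)*0.075*12.9167^2/(2*32.174) = 0.8789 lbf/ft^2

0.8789 lbf/ft^2


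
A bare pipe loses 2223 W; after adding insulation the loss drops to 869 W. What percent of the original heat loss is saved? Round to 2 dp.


Savings = ((2223-869)/2223)*100 = 60.91 %

60.91 %


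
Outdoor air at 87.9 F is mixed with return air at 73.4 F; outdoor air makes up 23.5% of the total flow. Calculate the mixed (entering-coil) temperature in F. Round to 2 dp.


T_mix = 73.4 + (23.5/100)*(87.9-73.4) = 76.81 F

76.81 F


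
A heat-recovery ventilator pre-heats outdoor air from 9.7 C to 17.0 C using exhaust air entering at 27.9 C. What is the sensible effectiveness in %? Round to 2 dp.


eff = (17.0-9.7)/(27.9-9.7)*100 = 40.11 %

40.11 %


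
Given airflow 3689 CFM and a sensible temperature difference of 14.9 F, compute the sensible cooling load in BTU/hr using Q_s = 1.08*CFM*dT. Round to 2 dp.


Q = 1.08 * 3689 * 14.9 = 59363.39 BTU/hr

59363.39 BTU/hr


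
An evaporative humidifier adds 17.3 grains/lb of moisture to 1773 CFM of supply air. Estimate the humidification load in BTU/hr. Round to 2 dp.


Q = 0.68 * 1773 * 17.3 = 20857.57 BTU/hr

20857.57 BTU/hr


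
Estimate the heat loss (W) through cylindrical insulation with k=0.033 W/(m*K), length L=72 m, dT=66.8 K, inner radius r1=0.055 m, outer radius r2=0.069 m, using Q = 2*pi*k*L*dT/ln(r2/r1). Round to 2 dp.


Q = 2*pi*0.033*72*66.8/ln(0.069/0.055) = 4397.55 W

4397.55 W


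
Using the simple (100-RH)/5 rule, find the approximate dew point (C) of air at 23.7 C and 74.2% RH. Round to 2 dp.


Td = 23.7 - (100-74.2)/5 = 18.54 C

18.54 C


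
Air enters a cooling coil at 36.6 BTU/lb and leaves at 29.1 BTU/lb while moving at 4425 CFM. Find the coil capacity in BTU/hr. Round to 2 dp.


Q = 4.5 * 4425 * (36.6 - 29.1) = 149343.75 BTU/hr

149343.75 BTU/hr


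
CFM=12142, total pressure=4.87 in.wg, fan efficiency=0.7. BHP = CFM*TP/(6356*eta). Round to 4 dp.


BHP = 12142 * 4.87 / (6356 * 0.7) = 13.2904 hp

13.2904 hp


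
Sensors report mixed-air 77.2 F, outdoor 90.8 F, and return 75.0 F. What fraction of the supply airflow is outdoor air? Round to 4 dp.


frac = (77.2 - 75.0) / (90.8 - 75.0) = 0.1392

0.1392


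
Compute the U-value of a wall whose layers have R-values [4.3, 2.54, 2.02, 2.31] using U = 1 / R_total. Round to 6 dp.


R_total = 4.3 + 2.54 + 2.02 + 2.31 = 11.17
U = 1/11.17 = 0.089526

0.089526


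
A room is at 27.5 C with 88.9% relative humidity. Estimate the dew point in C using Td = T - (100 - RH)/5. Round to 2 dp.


Td = 27.5 - (100-88.9)/5 = 25.28 C

25.28 C


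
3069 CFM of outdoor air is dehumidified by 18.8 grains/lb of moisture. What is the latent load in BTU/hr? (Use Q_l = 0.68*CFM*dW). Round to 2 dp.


Q = 0.68 * 3069 * 18.8 = 39234.10 BTU/hr

39234.10 BTU/hr


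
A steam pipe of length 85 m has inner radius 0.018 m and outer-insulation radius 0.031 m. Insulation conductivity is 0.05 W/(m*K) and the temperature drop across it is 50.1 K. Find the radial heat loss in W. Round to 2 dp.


Q = 2*pi*0.05*85*50.1/ln(0.031/0.018) = 2461.02 W

2461.02 W


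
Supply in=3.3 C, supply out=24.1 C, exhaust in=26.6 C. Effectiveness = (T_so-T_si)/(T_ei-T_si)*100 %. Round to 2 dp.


eff = (24.1-3.3)/(26.6-3.3)*100 = 89.27 %

89.27 %


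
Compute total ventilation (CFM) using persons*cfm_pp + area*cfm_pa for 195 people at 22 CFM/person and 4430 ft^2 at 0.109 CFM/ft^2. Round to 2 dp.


Total = 195*22 + 4430*0.109 = 4772.87 CFM

4772.87 CFM


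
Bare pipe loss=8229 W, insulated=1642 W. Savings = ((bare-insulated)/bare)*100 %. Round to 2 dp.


Savings = ((8229-1642)/8229)*100 = 80.05 %

80.05 %


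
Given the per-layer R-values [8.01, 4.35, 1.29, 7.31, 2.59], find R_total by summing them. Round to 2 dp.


R_total = 8.01 + 4.35 + 1.29 + 7.31 + 2.59 = 23.55

23.55


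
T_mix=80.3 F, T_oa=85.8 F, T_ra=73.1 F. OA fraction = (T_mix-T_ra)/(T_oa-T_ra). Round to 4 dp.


frac = (80.3 - 73.1) / (85.8 - 73.1) = 0.5669

0.5669


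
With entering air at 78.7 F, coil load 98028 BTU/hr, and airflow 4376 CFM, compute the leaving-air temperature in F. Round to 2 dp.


dT = 98028/(1.08*4376) = 20.7419
T_leave = 78.7 - 20.7419 = 57.96 F

57.96 F


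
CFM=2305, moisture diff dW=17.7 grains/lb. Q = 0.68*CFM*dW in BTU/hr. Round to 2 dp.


Q = 0.68 * 2305 * 17.7 = 27742.98 BTU/hr

27742.98 BTU/hr


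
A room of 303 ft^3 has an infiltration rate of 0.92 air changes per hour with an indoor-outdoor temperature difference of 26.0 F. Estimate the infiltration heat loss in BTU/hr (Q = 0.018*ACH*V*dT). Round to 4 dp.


Q = 0.018 * 0.92 * 303 * 26.0 = 130.4597 BTU/hr

130.4597 BTU/hr


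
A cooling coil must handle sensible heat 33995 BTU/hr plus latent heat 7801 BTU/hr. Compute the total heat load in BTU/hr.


Qt = 33995 + 7801 = 41796 BTU/hr

41796 BTU/hr


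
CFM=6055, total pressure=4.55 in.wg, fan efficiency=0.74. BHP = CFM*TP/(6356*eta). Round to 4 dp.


BHP = 6055 * 4.55 / (6356 * 0.74) = 5.8575 hp

5.8575 hp


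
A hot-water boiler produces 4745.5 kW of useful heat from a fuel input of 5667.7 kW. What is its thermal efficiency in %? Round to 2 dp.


eta = (4745.5/5667.7)*100 = 83.73 %

83.73 %


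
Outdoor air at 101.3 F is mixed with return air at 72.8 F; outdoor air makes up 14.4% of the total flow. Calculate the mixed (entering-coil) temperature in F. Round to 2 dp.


T_mix = 72.8 + (14.4/100)*(101.3-72.8) = 76.90 F

76.90 F


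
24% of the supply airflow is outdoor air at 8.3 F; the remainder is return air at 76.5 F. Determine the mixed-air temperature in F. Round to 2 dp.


T_mix = 0.24*8.3 + 0.76*76.5 = 60.13 F

60.13 F


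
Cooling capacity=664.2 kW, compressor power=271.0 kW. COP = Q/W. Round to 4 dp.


COP = 664.2 / 271.0 = 2.4509

2.4509


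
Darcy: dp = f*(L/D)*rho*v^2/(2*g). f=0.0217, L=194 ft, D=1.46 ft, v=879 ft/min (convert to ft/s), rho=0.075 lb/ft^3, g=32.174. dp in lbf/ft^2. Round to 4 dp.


v_fps = 879/60 = 14.65 ft/s
dp = 0.0217*(194/1.46)*0.075*14.65^2/(2*32.174) = 0.7213 lbf/ft^2

0.7213 lbf/ft^2


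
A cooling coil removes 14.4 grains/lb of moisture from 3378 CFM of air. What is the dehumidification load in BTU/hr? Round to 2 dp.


Q = 0.68 * 3378 * 14.4 = 33077.38 BTU/hr

33077.38 BTU/hr


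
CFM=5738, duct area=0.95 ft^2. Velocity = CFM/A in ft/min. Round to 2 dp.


V = 5738 / 0.95 = 6040.00 ft/min

6040.00 ft/min


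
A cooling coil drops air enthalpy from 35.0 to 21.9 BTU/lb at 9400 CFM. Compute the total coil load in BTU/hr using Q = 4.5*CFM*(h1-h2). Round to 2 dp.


Q = 4.5 * 9400 * (35.0 - 21.9) = 554130.00 BTU/hr

554130.00 BTU/hr


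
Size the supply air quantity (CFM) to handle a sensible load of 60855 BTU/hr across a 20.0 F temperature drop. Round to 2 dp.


CFM = 60855 / (1.08 * 20.0) = 2817.36

2817.36 CFM


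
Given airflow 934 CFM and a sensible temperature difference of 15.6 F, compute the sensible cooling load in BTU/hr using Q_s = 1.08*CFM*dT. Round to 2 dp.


Q = 1.08 * 934 * 15.6 = 15736.03 BTU/hr

15736.03 BTU/hr


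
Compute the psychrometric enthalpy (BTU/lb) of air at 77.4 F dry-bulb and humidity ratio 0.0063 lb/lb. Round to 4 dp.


h = 0.24*77.4 + 0.0063*(1061+0.444*77.4) = 25.4768 BTU/lb

25.4768 BTU/lb


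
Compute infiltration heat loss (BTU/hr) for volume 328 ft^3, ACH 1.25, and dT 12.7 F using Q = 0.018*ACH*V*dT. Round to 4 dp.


Q = 0.018 * 1.25 * 328 * 12.7 = 93.7260 BTU/hr

93.7260 BTU/hr


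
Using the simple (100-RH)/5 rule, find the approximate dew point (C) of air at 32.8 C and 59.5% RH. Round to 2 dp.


Td = 32.8 - (100-59.5)/5 = 24.70 C

24.70 C


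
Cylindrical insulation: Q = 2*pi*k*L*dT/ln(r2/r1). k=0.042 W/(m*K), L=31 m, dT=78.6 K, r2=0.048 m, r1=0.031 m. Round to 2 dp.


Q = 2*pi*0.042*31*78.6/ln(0.048/0.031) = 1470.68 W

1470.68 W


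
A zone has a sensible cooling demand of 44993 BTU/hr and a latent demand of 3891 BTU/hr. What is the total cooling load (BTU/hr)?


Qt = 44993 + 3891 = 48884 BTU/hr

48884 BTU/hr


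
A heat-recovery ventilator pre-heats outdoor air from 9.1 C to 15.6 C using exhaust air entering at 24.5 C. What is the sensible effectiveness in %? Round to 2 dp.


eff = (15.6-9.1)/(24.5-9.1)*100 = 42.21 %

42.21 %


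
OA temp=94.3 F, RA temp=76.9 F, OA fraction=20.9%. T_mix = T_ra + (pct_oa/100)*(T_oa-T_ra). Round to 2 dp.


T_mix = 76.9 + (20.9/100)*(94.3-76.9) = 80.54 F

80.54 F


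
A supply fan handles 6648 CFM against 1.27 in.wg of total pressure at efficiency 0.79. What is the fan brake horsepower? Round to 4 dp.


BHP = 6648 * 1.27 / (6356 * 0.79) = 1.6814 hp

1.6814 hp


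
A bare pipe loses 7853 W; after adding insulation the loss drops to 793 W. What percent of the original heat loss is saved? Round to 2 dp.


Savings = ((7853-793)/7853)*100 = 89.90 %

89.90 %


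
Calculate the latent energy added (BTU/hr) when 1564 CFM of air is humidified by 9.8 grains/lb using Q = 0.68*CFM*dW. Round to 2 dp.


Q = 0.68 * 1564 * 9.8 = 10422.50 BTU/hr

10422.50 BTU/hr


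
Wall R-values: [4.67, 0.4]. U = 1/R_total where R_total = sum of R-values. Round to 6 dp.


R_total = 4.67 + 0.4 = 5.07
U = 1/5.07 = 0.197239

0.197239


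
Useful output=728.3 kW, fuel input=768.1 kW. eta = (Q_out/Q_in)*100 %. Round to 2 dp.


eta = (728.3/768.1)*100 = 94.82 %

94.82 %


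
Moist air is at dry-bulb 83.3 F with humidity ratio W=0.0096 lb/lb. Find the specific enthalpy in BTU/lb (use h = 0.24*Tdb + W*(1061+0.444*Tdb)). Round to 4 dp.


h = 0.24*83.3 + 0.0096*(1061+0.444*83.3) = 30.5327 BTU/lb

30.5327 BTU/lb


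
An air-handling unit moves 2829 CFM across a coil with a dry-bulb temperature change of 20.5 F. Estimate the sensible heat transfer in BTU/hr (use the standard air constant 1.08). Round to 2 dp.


Q = 1.08 * 2829 * 20.5 = 62634.06 BTU/hr

62634.06 BTU/hr


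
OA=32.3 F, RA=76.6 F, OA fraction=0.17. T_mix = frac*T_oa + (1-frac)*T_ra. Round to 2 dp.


T_mix = 0.17*32.3 + 0.83*76.6 = 69.07 F

69.07 F


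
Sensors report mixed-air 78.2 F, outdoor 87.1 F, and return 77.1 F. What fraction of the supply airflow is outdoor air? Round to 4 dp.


frac = (78.2 - 77.1) / (87.1 - 77.1) = 0.1100

0.1100


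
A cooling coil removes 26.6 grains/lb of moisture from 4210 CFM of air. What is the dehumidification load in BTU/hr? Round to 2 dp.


Q = 0.68 * 4210 * 26.6 = 76150.48 BTU/hr

76150.48 BTU/hr


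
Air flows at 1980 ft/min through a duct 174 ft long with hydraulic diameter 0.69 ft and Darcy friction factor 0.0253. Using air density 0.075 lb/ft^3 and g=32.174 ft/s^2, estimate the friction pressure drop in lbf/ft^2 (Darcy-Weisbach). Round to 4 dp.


v_fps = 1980/60 = 33.0 ft/s
dp = 0.0253*(174/0.69)*0.075*33.0^2/(2*32.174) = 8.0979 lbf/ft^2

8.0979 lbf/ft^2


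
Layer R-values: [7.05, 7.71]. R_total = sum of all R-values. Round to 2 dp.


R_total = 7.05 + 7.71 = 14.76

14.76


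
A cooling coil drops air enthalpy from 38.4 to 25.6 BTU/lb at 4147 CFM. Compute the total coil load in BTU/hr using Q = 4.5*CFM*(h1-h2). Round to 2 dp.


Q = 4.5 * 4147 * (38.4 - 25.6) = 238867.20 BTU/hr

238867.20 BTU/hr


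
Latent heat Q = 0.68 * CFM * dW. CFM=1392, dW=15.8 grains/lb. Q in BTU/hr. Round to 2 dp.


Q = 0.68 * 1392 * 15.8 = 14955.65 BTU/hr

14955.65 BTU/hr


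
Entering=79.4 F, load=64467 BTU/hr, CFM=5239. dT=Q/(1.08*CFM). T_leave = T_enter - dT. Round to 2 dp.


dT = 64467/(1.08*5239) = 11.3937
T_leave = 79.4 - 11.3937 = 68.01 F

68.01 F


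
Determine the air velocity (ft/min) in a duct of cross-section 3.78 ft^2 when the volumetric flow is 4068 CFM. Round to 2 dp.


V = 4068 / 3.78 = 1076.19 ft/min

1076.19 ft/min


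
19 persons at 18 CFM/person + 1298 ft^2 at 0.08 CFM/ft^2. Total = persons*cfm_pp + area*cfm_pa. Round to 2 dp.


Total = 19*18 + 1298*0.08 = 445.84 CFM

445.84 CFM


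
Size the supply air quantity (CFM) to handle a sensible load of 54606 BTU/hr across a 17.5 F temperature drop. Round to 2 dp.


CFM = 54606 / (1.08 * 17.5) = 2889.21

2889.21 CFM


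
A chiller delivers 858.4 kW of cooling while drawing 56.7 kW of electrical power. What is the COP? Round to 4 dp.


COP = 858.4 / 56.7 = 15.1393

15.1393


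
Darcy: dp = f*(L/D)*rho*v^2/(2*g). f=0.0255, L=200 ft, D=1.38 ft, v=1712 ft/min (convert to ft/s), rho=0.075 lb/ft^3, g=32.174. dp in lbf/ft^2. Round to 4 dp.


v_fps = 1712/60 = 28.5333 ft/s
dp = 0.0255*(200/1.38)*0.075*28.5333^2/(2*32.174) = 3.5069 lbf/ft^2

3.5069 lbf/ft^2


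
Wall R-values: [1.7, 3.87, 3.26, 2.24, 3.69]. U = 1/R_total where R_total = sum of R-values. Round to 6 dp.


R_total = 1.7 + 3.87 + 3.26 + 2.24 + 3.69 = 14.76
U = 1/14.76 = 0.067751

0.067751


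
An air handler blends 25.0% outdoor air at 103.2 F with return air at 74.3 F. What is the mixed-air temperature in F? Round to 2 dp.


T_mix = 74.3 + (25.0/100)*(103.2-74.3) = 81.53 F

81.53 F


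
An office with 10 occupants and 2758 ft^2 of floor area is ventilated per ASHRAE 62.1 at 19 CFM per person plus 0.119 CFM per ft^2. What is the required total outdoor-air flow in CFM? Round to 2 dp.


Total = 10*19 + 2758*0.119 = 518.20 CFM

518.20 CFM


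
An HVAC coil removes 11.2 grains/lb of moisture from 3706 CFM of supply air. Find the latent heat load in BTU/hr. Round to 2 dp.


Q = 0.68 * 3706 * 11.2 = 28224.90 BTU/hr

28224.90 BTU/hr


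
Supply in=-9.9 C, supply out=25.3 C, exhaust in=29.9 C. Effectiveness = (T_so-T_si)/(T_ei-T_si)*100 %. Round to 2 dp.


eff = (25.3-(-9.9))/(29.9-(-9.9))*100 = 88.44 %

88.44 %


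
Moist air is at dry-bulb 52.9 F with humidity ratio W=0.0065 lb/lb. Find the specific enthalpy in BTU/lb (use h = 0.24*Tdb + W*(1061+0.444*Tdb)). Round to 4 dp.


h = 0.24*52.9 + 0.0065*(1061+0.444*52.9) = 19.7452 BTU/lb

19.7452 BTU/lb


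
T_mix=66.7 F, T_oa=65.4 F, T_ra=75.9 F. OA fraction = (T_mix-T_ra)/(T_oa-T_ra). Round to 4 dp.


frac = (66.7 - 75.9) / (65.4 - 75.9) = 0.8762

0.8762


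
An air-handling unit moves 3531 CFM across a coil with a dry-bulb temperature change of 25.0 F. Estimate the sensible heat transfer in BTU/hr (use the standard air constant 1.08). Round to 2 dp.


Q = 1.08 * 3531 * 25.0 = 95337.00 BTU/hr

95337.00 BTU/hr


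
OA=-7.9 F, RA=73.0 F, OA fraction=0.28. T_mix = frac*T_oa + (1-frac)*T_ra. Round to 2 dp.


T_mix = 0.28*(-7.9) + 0.72*73.0 = 50.35 F

50.35 F


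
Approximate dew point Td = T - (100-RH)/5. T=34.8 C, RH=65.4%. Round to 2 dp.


Td = 34.8 - (100-65.4)/5 = 27.88 C

27.88 C


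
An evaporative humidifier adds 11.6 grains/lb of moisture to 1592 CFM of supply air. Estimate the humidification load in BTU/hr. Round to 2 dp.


Q = 0.68 * 1592 * 11.6 = 12557.70 BTU/hr

12557.70 BTU/hr


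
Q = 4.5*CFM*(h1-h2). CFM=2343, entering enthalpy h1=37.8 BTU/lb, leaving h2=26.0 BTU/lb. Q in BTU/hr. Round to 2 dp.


Q = 4.5 * 2343 * (37.8 - 26.0) = 124413.30 BTU/hr

124413.30 BTU/hr


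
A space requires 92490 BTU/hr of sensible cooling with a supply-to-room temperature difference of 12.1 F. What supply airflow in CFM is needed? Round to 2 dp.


CFM = 92490 / (1.08 * 12.1) = 7077.59

7077.59 CFM


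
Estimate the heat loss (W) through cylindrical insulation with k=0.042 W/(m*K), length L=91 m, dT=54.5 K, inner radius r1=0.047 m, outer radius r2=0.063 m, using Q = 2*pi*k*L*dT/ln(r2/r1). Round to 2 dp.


Q = 2*pi*0.042*91*54.5/ln(0.063/0.047) = 4467.03 W

4467.03 W


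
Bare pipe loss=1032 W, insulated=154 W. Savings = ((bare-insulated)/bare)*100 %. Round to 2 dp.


Savings = ((1032-154)/1032)*100 = 85.08 %

85.08 %


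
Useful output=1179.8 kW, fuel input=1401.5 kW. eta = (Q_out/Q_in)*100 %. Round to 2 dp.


eta = (1179.8/1401.5)*100 = 84.18 %

84.18 %


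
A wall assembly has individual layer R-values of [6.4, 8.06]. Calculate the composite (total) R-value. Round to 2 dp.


R_total = 6.4 + 8.06 = 14.46

14.46


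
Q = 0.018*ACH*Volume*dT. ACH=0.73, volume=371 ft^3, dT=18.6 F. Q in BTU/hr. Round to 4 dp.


Q = 0.018 * 0.73 * 371 * 18.6 = 90.6739 BTU/hr

90.6739 BTU/hr


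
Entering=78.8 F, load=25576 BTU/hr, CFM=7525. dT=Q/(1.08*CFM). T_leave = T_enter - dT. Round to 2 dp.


dT = 25576/(1.08*7525) = 3.1470
T_leave = 78.8 - 3.1470 = 75.65 F

75.65 F


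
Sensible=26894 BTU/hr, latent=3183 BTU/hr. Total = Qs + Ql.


Qt = 26894 + 3183 = 30077 BTU/hr

30077 BTU/hr


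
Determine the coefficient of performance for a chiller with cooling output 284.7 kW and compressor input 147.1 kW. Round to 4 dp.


COP = 284.7 / 147.1 = 1.9354

1.9354


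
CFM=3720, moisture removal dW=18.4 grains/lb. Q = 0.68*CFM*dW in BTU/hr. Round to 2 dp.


Q = 0.68 * 3720 * 18.4 = 46544.64 BTU/hr

46544.64 BTU/hr


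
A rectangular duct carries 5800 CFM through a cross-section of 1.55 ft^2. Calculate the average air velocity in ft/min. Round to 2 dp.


V = 5800 / 1.55 = 3741.94 ft/min

3741.94 ft/min


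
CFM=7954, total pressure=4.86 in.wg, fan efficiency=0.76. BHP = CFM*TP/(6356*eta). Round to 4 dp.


BHP = 7954 * 4.86 / (6356 * 0.76) = 8.0025 hp

8.0025 hp


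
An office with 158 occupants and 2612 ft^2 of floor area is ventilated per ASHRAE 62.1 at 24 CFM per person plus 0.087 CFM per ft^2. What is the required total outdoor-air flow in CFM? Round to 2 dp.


Total = 158*24 + 2612*0.087 = 4019.24 CFM

4019.24 CFM


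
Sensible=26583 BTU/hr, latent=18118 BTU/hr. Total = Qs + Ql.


Qt = 26583 + 18118 = 44701 BTU/hr

44701 BTU/hr


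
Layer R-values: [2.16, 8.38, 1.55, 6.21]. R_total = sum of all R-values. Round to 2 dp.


R_total = 2.16 + 8.38 + 1.55 + 6.21 = 18.30

18.30


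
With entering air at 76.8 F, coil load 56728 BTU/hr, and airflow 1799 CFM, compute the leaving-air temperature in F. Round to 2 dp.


dT = 56728/(1.08*1799) = 29.1973
T_leave = 76.8 - 29.1973 = 47.60 F

47.60 F


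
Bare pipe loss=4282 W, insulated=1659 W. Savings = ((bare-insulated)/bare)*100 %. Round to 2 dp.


Savings = ((4282-1659)/4282)*100 = 61.26 %

61.26 %


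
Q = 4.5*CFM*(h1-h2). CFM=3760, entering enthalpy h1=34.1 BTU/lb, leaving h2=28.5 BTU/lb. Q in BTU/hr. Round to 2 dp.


Q = 4.5 * 3760 * (34.1 - 28.5) = 94752.00 BTU/hr

94752.00 BTU/hr


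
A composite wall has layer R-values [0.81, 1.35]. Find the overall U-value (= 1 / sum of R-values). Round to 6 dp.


R_total = 0.81 + 1.35 = 2.16
U = 1/2.16 = 0.462963

0.462963


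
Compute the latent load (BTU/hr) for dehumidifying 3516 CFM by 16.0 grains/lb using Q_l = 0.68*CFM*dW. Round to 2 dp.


Q = 0.68 * 3516 * 16.0 = 38254.08 BTU/hr

38254.08 BTU/hr


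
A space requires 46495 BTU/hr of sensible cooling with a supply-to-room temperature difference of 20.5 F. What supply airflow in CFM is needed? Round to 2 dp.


CFM = 46495 / (1.08 * 20.5) = 2100.05

2100.05 CFM


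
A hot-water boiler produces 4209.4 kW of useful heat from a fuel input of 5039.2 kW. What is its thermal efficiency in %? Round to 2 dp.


eta = (4209.4/5039.2)*100 = 83.53 %

83.53 %


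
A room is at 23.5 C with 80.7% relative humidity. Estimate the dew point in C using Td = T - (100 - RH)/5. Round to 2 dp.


Td = 23.5 - (100-80.7)/5 = 19.64 C

19.64 C


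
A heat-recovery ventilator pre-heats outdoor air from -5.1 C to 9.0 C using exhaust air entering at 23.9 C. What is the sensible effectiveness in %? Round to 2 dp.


eff = (9.0-(-5.1))/(23.9-(-5.1))*100 = 48.62 %

48.62 %


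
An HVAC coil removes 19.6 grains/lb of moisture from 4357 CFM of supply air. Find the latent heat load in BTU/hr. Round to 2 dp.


Q = 0.68 * 4357 * 19.6 = 58070.10 BTU/hr

58070.10 BTU/hr


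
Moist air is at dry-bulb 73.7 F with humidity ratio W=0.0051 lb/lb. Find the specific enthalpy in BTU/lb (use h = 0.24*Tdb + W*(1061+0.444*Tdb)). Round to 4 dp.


h = 0.24*73.7 + 0.0051*(1061+0.444*73.7) = 23.2660 BTU/lb

23.2660 BTU/lb


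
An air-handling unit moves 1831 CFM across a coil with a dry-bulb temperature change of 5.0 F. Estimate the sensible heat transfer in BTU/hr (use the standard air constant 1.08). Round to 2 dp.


Q = 1.08 * 1831 * 5.0 = 9887.40 BTU/hr

9887.40 BTU/hr


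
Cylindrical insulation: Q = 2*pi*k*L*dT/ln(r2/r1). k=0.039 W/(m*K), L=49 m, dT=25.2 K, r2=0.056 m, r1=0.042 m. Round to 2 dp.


Q = 2*pi*0.039*49*25.2/ln(0.056/0.042) = 1051.79 W

1051.79 W


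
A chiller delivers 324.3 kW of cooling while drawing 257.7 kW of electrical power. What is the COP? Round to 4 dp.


COP = 324.3 / 257.7 = 1.2584

1.2584


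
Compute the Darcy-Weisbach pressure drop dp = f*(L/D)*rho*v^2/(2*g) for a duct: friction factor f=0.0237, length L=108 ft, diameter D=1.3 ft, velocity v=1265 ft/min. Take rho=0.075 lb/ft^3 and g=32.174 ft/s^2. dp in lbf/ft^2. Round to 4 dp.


v_fps = 1265/60 = 21.0833 ft/s
dp = 0.0237*(108/1.3)*0.075*21.0833^2/(2*32.174) = 1.0201 lbf/ft^2

1.0201 lbf/ft^2


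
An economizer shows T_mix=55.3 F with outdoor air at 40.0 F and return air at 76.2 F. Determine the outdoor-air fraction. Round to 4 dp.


frac = (55.3 - 76.2) / (40.0 - 76.2) = 0.5773

0.5773


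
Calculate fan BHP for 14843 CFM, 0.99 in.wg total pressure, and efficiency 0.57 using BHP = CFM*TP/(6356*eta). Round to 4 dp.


BHP = 14843 * 0.99 / (6356 * 0.57) = 4.0560 hp

4.0560 hp


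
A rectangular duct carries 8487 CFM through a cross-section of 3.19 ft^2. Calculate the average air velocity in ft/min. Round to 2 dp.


V = 8487 / 3.19 = 2660.50 ft/min

2660.50 ft/min


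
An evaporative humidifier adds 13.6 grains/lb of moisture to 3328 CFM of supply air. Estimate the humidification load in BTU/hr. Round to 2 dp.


Q = 0.68 * 3328 * 13.6 = 30777.34 BTU/hr

30777.34 BTU/hr


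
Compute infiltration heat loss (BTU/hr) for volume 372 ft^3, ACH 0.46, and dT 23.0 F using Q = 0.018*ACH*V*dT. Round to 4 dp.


Q = 0.018 * 0.46 * 372 * 23.0 = 70.8437 BTU/hr

70.8437 BTU/hr


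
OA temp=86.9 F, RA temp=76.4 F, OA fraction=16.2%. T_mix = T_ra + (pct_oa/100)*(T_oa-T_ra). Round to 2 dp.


T_mix = 76.4 + (16.2/100)*(86.9-76.4) = 78.10 F

78.10 F


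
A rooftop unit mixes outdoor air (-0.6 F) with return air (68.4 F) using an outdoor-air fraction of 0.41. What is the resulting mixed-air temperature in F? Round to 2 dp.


T_mix = 0.41*(-0.6) + 0.59*68.4 = 40.11 F

40.11 F


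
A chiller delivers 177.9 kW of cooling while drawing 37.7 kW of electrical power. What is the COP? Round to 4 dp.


COP = 177.9 / 37.7 = 4.7188

4.7188


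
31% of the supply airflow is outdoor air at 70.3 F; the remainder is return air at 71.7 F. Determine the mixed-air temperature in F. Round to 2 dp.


T_mix = 0.31*70.3 + 0.69*71.7 = 71.27 F

71.27 F


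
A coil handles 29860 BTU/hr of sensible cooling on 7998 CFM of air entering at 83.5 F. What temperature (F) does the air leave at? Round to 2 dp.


dT = 29860/(1.08*7998) = 3.4569
T_leave = 83.5 - 3.4569 = 80.04 F

80.04 F


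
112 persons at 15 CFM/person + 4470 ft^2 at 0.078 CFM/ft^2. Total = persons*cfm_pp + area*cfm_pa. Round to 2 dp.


Total = 112*15 + 4470*0.078 = 2028.66 CFM

2028.66 CFM


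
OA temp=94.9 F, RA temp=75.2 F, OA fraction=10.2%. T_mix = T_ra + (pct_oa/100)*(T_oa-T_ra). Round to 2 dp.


T_mix = 75.2 + (10.2/100)*(94.9-75.2) = 77.21 F

77.21 F


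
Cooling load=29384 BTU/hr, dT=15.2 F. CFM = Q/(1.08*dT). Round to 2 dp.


CFM = 29384 / (1.08 * 15.2) = 1789.96

1789.96 CFM


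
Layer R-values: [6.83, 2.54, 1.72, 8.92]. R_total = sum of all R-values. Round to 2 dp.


R_total = 6.83 + 2.54 + 1.72 + 8.92 = 20.01

20.01


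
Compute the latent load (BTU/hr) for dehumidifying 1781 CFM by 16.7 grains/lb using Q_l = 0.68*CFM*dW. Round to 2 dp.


Q = 0.68 * 1781 * 16.7 = 20225.04 BTU/hr

20225.04 BTU/hr


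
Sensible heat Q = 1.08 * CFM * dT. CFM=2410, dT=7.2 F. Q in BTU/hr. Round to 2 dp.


Q = 1.08 * 2410 * 7.2 = 18740.16 BTU/hr

18740.16 BTU/hr


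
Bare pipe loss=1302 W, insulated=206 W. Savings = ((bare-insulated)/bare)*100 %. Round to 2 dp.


Savings = ((1302-206)/1302)*100 = 84.18 %

84.18 %


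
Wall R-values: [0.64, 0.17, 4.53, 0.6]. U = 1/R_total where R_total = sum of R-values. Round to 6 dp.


R_total = 0.64 + 0.17 + 4.53 + 0.6 = 5.94
U = 1/5.94 = 0.168350

0.168350


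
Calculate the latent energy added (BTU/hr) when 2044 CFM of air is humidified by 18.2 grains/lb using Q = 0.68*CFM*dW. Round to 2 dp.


Q = 0.68 * 2044 * 18.2 = 25296.54 BTU/hr

25296.54 BTU/hr


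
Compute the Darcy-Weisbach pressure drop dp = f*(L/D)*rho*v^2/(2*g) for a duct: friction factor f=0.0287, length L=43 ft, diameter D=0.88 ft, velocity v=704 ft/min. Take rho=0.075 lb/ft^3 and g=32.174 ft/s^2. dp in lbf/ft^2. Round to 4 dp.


v_fps = 704/60 = 11.7333 ft/s
dp = 0.0287*(43/0.88)*0.075*11.7333^2/(2*32.174) = 0.2250 lbf/ft^2

0.2250 lbf/ft^2


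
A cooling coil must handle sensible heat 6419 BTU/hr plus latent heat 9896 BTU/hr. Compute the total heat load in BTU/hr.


Qt = 6419 + 9896 = 16315 BTU/hr

16315 BTU/hr


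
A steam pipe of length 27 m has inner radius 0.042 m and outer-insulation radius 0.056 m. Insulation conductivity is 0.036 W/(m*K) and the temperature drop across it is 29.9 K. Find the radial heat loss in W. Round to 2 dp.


Q = 2*pi*0.036*27*29.9/ln(0.056/0.042) = 634.75 W

634.75 W


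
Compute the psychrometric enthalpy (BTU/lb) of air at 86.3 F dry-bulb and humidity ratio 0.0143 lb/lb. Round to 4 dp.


h = 0.24*86.3 + 0.0143*(1061+0.444*86.3) = 36.4322 BTU/lb

36.4322 BTU/lb


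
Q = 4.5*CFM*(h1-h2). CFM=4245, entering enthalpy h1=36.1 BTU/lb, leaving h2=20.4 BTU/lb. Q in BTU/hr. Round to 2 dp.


Q = 4.5 * 4245 * (36.1 - 20.4) = 299909.25 BTU/hr

299909.25 BTU/hr


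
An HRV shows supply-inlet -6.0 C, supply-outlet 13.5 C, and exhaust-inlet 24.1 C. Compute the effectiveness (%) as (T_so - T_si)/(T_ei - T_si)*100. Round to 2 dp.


eff = (13.5-(-6.0))/(24.1-(-6.0))*100 = 64.78 %

64.78 %


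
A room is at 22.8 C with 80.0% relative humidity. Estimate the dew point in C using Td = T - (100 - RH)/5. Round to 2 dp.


Td = 22.8 - (100-80.0)/5 = 18.80 C

18.80 C


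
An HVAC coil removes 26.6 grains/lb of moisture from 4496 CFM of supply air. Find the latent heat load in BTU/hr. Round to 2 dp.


Q = 0.68 * 4496 * 26.6 = 81323.65 BTU/hr

81323.65 BTU/hr


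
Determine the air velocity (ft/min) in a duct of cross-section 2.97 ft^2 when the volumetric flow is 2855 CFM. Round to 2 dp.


V = 2855 / 2.97 = 961.28 ft/min

961.28 ft/min


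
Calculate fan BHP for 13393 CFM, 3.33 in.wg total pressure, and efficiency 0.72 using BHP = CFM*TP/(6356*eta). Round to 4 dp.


BHP = 13393 * 3.33 / (6356 * 0.72) = 9.7455 hp

9.7455 hp


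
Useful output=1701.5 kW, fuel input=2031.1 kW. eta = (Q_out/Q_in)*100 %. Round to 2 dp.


eta = (1701.5/2031.1)*100 = 83.77 %

83.77 %


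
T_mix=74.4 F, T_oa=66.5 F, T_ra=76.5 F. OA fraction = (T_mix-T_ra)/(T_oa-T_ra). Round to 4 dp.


frac = (74.4 - 76.5) / (66.5 - 76.5) = 0.2100

0.2100


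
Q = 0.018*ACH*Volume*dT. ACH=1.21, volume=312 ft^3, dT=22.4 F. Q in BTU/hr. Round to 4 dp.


Q = 0.018 * 1.21 * 312 * 22.4 = 152.2161 BTU/hr

152.2161 BTU/hr


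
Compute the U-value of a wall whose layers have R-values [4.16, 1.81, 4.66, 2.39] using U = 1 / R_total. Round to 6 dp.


R_total = 4.16 + 1.81 + 4.66 + 2.39 = 13.02
U = 1/13.02 = 0.076805

0.076805


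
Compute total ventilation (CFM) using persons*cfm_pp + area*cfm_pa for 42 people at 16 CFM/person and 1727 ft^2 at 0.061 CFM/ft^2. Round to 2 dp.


Total = 42*16 + 1727*0.061 = 777.35 CFM

777.35 CFM


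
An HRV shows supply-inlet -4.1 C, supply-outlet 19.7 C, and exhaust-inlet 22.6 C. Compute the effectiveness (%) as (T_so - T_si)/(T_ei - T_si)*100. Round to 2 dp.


eff = (19.7-(-4.1))/(22.6-(-4.1))*100 = 89.14 %

89.14 %


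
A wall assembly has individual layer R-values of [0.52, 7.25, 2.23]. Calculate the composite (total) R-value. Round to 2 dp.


R_total = 0.52 + 7.25 + 2.23 = 10.00

10.00


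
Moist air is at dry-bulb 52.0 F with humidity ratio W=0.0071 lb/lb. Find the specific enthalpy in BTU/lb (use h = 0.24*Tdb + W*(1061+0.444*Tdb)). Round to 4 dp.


h = 0.24*52.0 + 0.0071*(1061+0.444*52.0) = 20.1770 BTU/lb

20.1770 BTU/lb


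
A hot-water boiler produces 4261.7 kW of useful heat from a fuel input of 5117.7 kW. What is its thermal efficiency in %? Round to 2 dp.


eta = (4261.7/5117.7)*100 = 83.27 %

83.27 %


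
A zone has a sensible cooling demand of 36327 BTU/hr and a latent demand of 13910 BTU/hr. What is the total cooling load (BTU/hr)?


Qt = 36327 + 13910 = 50237 BTU/hr

50237 BTU/hr


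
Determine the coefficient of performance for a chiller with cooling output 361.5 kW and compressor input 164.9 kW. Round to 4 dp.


COP = 361.5 / 164.9 = 2.1922

2.1922


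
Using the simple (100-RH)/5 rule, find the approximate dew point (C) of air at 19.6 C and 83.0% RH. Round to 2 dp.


Td = 19.6 - (100-83.0)/5 = 16.20 C

16.20 C


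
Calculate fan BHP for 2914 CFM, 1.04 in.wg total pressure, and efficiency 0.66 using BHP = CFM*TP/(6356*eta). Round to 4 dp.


BHP = 2914 * 1.04 / (6356 * 0.66) = 0.7224 hp

0.7224 hp


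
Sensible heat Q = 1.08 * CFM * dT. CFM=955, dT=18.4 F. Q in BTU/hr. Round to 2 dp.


Q = 1.08 * 955 * 18.4 = 18977.76 BTU/hr

18977.76 BTU/hr


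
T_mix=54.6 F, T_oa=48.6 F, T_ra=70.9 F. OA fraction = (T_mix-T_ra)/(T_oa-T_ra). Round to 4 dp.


frac = (54.6 - 70.9) / (48.6 - 70.9) = 0.7309

0.7309


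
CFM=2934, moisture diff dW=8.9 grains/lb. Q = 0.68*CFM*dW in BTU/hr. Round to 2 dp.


Q = 0.68 * 2934 * 8.9 = 17756.57 BTU/hr

17756.57 BTU/hr


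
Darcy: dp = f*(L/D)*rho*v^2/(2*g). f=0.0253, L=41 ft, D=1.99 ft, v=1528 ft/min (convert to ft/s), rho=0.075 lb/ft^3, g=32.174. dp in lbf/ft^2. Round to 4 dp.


v_fps = 1528/60 = 25.4667 ft/s
dp = 0.0253*(41/1.99)*0.075*25.4667^2/(2*32.174) = 0.3940 lbf/ft^2

0.3940 lbf/ft^2


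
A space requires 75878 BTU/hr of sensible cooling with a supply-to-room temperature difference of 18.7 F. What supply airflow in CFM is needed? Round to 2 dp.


CFM = 75878 / (1.08 * 18.7) = 3757.08

3757.08 CFM


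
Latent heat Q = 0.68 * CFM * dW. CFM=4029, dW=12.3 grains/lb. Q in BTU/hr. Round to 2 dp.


Q = 0.68 * 4029 * 12.3 = 33698.56 BTU/hr

33698.56 BTU/hr


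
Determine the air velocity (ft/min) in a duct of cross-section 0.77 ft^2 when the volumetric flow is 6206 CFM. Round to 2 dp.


V = 6206 / 0.77 = 8059.74 ft/min

8059.74 ft/min
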